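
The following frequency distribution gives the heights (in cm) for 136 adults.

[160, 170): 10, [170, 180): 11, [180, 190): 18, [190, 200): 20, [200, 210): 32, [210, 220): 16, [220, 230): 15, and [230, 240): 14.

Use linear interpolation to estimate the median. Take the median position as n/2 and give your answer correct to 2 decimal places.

Cumulative frequencies: 10, 21, 39, 59, 91, 107, 122, 136
n = 136; position = n/2 = 68.
This falls in the class [200, 210): L = 200, F = 59, f = 32, h = 10.
Median ≈ 200 + ((68 − 59) / 32) × 10 = 202.8125

202.81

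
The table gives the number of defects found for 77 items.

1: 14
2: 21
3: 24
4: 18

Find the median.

Cumulative frequencies: 14, 35, 59, 77
n = 77, so the median is the value in position (n+1)/2 = 39.
Position 39 falls at value 3.

3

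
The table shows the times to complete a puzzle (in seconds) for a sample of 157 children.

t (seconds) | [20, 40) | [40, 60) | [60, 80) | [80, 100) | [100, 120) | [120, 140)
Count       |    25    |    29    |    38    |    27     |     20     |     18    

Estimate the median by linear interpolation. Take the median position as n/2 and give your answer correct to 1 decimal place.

72.9

Cumulative frequencies: 25, 54, 92, 119, 139, 157
n = 157; position = n/2 = 78.5.
This falls in the class [60, 80): L = 60, F = 54, f = 38, h = 20.
Median ≈ 60 + ((78.5 − 54) / 38) × 20 = 72.8947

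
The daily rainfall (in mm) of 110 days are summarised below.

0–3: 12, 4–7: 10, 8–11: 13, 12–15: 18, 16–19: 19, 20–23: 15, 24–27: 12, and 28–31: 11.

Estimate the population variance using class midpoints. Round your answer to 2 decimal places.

Midpoints: 1.5, 5.5, 9.5, 13.5, 17.5, 21.5, 25.5, 29.5
n = 110, Σfm = 1725, mean = 15.6818
Σfm² = 34911.5
Σf(m − x̄)² = Σfm² − (Σfm)²/n = 34911.5 − 1725²/110 = 7860.3636
Population variance = 7860.3636 / 110 = 71.4579

71.46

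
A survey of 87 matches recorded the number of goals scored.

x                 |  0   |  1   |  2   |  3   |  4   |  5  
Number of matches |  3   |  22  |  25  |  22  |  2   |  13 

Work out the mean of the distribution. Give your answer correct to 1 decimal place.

2.4

Values: 0, 1, 2, 3, 4, 5
Σfx = 3×0 + 22×1 + 25×2 + 22×3 + 2×4 + 13×5 = 211
n = Σf = 87
Mean = 211 / 87 = 2.4253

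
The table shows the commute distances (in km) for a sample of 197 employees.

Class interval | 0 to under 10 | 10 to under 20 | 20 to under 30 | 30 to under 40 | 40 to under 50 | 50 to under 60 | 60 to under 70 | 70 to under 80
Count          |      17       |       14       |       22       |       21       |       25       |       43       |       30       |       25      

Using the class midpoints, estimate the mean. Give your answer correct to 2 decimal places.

Midpoints: 5, 15, 25, 35, 45, 55, 65, 75
Σfm = 17×5 + 14×15 + 22×25 + 21×35 + 25×45 + 43×55 + 30×65 + 25×75 = 8895
n = Σf = 197
Mean = 8895 / 197 = 45.1523

45.15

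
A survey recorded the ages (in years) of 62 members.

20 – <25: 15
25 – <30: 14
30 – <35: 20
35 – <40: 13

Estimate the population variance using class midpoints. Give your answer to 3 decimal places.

28.831

Midpoints: 22.5, 27.5, 32.5, 37.5
n = 62, Σfm = 1860, mean = 30.0000
Σfm² = 57587.5
Σf(m − x̄)² = Σfm² − (Σfm)²/n = 57587.5 − 1860²/62 = 1787.5000
Population variance = 1787.5000 / 62 = 28.8306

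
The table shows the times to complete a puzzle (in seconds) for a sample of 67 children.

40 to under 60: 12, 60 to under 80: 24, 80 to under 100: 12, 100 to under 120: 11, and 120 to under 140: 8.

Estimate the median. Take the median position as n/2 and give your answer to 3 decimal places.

77.917

Cumulative frequencies: 12, 36, 48, 59, 67
n = 67; position = n/2 = 33.5.
This falls in the class 60 to under 80: L = 60, F = 12, f = 24, h = 20.
Median ≈ 60 + ((33.5 − 12) / 24) × 20 = 77.9167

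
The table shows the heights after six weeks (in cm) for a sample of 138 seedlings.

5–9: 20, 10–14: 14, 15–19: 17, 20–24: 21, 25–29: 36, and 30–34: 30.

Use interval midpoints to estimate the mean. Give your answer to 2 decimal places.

21.67

Midpoints: 7, 12, 17, 22, 27, 32
Σfm = 20×7 + 14×12 + 17×17 + 21×22 + 36×27 + 30×32 = 2991
n = Σf = 138
Mean = 2991 / 138 = 21.6739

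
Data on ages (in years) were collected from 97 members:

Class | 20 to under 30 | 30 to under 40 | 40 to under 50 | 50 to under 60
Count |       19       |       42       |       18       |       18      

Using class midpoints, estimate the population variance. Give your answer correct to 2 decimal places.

Midpoints: 25, 35, 45, 55
n = 97, Σfm = 3745, mean = 38.6082
Σfm² = 154225
Σf(m − x̄)² = Σfm² − (Σfm)²/n = 154225 − 3745²/97 = 9637.1134
Population variance = 9637.1134 / 97 = 99.3517

99.35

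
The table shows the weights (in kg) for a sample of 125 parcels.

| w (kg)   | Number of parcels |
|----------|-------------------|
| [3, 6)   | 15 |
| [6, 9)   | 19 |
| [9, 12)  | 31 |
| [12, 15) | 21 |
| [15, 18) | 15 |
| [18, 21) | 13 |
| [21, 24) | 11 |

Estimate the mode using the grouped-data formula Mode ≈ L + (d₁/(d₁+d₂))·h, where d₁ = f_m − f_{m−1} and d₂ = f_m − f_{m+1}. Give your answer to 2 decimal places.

Modal class: [9, 12) (highest frequency 31).
d₁ = 31 − 19 = 12, d₂ = 31 − 21 = 10
Mode ≈ 9 + (12/(12+10)) × 3 = 9 + 1.6364 = 10.6364

10.64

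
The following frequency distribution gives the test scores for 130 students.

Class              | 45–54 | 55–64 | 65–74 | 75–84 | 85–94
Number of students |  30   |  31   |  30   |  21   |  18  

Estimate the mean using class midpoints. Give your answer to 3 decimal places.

66.885

Midpoints: 49.5, 59.5, 69.5, 79.5, 89.5
Σfm = 30×49.5 + 31×59.5 + 30×69.5 + 21×79.5 + 18×89.5 = 8695
n = Σf = 130
Mean = 8695 / 130 = 66.8846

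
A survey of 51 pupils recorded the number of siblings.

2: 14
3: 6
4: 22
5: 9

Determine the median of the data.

Cumulative frequencies: 14, 20, 42, 51
n = 51, so the median is the value in position (n+1)/2 = 26.
Position 26 falls at value 4.

4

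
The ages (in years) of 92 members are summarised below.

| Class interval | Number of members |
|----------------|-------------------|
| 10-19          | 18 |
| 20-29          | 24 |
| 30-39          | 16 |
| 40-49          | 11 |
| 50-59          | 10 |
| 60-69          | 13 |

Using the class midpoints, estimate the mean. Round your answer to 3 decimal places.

Midpoints: 14.5, 24.5, 34.5, 44.5, 54.5, 64.5
Σfm = 18×14.5 + 24×24.5 + 16×34.5 + 11×44.5 + 10×54.5 + 13×64.5 = 3274
n = Σf = 92
Mean = 3274 / 92 = 35.5870

35.587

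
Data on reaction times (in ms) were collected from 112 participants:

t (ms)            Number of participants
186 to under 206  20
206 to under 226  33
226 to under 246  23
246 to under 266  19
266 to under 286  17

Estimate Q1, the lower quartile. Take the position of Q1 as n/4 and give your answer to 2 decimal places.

Cumulative frequencies: 20, 53, 76, 95, 112
n = 112; position = n/4 = 28.
This falls in the class 206 to under 226: L = 206, F = 20, f = 33, h = 20.
Lower quartile ≈ 206 + ((28 − 20) / 33) × 20 = 210.8485

210.85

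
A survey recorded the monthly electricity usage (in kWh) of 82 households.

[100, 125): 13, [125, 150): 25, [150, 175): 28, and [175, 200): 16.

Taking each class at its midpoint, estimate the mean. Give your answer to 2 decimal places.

151.83

Midpoints: 112.5, 137.5, 162.5, 187.5
Σfm = 13×112.5 + 25×137.5 + 28×162.5 + 16×187.5 = 12450
n = Σf = 82
Mean = 12450 / 82 = 151.8293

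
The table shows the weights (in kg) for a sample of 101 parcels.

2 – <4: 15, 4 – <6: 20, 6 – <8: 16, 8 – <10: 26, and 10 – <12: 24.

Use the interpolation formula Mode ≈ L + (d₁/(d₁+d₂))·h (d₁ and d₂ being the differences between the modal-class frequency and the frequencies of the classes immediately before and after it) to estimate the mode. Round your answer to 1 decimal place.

9.7

Modal class: 8 – <10 (highest frequency 26).
d₁ = 26 − 16 = 10, d₂ = 26 − 24 = 2
Mode ≈ 8 + (10/(10+2)) × 2 = 8 + 1.6667 = 9.6667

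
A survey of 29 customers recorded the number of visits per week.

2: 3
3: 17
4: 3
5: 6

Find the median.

Cumulative frequencies: 3, 20, 23, 29
n = 29, so the median is the value in position (n+1)/2 = 15.
Position 15 falls at value 3.

3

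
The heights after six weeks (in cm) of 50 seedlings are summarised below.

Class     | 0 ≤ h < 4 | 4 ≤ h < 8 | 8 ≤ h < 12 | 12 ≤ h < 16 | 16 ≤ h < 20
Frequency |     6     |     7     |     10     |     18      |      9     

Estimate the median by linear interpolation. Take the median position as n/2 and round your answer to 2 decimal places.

Cumulative frequencies: 6, 13, 23, 41, 50
n = 50; position = n/2 = 25.
This falls in the class 12 ≤ h < 16: L = 12, F = 23, f = 18, h = 4.
Median ≈ 12 + ((25 − 23) / 18) × 4 = 12.4444

12.44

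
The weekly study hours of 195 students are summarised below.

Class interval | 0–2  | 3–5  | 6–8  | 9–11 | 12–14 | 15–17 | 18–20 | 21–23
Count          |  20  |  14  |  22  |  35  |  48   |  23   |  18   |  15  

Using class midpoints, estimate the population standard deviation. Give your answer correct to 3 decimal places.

5.886

Midpoints: 1, 4, 7, 10, 13, 16, 19, 22
n = 195, Σfm = 2244, mean = 11.5077
Σfm² = 32580
Σf(m − x̄)² = Σfm² − (Σfm)²/n = 32580 − 2244²/195 = 6756.7385
Population variance = 6756.7385 / 195 = 34.6499
Standard deviation = √34.6499 = 5.8864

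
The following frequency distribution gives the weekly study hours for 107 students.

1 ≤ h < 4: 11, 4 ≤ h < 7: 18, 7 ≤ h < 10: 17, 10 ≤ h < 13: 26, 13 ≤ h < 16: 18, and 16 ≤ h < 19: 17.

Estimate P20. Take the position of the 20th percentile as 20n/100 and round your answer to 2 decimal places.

5.73

Cumulative frequencies: 11, 29, 46, 72, 90, 107
n = 107; position = 20n/100 = 21.4.
This falls in the class 4 ≤ h < 7: L = 4, F = 11, f = 18, h = 3.
20th percentile ≈ 4 + ((21.4 − 11) / 18) × 3 = 5.7333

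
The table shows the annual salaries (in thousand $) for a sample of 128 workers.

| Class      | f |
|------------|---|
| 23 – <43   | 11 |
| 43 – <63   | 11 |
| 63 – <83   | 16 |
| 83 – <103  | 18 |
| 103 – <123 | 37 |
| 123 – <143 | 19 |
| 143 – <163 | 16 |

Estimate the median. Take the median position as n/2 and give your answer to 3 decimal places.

Cumulative frequencies: 11, 22, 38, 56, 93, 112, 128
n = 128; position = n/2 = 64.
This falls in the class 103 – <123: L = 103, F = 56, f = 37, h = 20.
Median ≈ 103 + ((64 − 56) / 37) × 20 = 107.3243

107.324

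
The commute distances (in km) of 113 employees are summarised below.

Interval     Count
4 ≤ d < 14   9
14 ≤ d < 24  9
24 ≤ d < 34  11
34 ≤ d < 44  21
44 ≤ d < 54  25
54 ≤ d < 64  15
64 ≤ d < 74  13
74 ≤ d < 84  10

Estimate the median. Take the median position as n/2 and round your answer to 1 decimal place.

Cumulative frequencies: 9, 18, 29, 50, 75, 90, 103, 113
n = 113; position = n/2 = 56.5.
This falls in the class 44 ≤ d < 54: L = 44, F = 50, f = 25, h = 10.
Median ≈ 44 + ((56.5 − 50) / 25) × 10 = 46.6000

46.6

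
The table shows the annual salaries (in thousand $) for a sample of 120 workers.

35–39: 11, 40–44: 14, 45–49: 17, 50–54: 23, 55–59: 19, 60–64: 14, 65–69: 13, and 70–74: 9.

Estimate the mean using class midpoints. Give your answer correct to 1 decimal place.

Midpoints: 37, 42, 47, 52, 57, 62, 67, 72
Σfm = 11×37 + 14×42 + 17×47 + 23×52 + 19×57 + 14×62 + 13×67 + 9×72 = 6460
n = Σf = 120
Mean = 6460 / 120 = 53.8333

53.8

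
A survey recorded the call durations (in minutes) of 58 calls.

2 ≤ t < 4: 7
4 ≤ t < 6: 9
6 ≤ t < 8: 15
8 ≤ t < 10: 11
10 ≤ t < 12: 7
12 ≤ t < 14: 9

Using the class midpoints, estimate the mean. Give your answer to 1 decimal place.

8.0

Midpoints: 3, 5, 7, 9, 11, 13
Σfm = 7×3 + 9×5 + 15×7 + 11×9 + 7×11 + 9×13 = 464
n = Σf = 58
Mean = 464 / 58 = 8.0000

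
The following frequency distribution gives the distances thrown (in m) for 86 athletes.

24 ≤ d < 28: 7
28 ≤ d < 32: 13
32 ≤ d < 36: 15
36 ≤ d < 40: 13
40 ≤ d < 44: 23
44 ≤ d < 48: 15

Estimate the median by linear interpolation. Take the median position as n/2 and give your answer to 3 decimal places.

38.462

Cumulative frequencies: 7, 20, 35, 48, 71, 86
n = 86; position = n/2 = 43.
This falls in the class 36 ≤ d < 40: L = 36, F = 35, f = 13, h = 4.
Median ≈ 36 + ((43 − 35) / 13) × 4 = 38.4615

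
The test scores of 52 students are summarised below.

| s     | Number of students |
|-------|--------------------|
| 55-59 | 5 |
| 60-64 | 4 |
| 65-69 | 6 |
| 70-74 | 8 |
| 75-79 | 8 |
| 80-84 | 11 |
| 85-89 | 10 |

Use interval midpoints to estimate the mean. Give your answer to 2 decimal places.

Midpoints: 57, 62, 67, 72, 77, 82, 87
Σfm = 5×57 + 4×62 + 6×67 + 8×72 + 8×77 + 11×82 + 10×87 = 3899
n = Σf = 52
Mean = 3899 / 52 = 74.9808

74.98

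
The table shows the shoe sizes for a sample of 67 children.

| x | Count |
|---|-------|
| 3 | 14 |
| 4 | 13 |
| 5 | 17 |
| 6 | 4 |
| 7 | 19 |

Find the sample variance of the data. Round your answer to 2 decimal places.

Values: 3, 4, 5, 6, 7
n = 67, Σfx = 336, mean = 5.0149
Σfx² = 1834
Σf(x − x̄)² = Σfx² − (Σfx)²/n = 1834 − 336²/67 = 148.9851
Sample variance = 148.9851 / 66 = 2.2573

2.26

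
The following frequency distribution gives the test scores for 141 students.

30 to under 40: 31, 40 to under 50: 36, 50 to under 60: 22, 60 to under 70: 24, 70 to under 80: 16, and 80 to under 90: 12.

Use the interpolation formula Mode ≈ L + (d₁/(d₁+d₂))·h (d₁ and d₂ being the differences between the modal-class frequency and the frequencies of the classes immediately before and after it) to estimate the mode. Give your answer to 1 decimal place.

Modal class: 40 to under 50 (highest frequency 36).
d₁ = 36 − 31 = 5, d₂ = 36 − 22 = 14
Mode ≈ 40 + (5/(5+14)) × 10 = 40 + 2.6316 = 42.6316

42.6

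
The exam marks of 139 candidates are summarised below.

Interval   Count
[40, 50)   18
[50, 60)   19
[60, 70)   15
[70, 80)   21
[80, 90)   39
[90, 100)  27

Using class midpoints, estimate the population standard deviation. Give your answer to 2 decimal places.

16.93

Midpoints: 45, 55, 65, 75, 85, 95
n = 139, Σfm = 10285, mean = 73.9928
Σfm² = 800875
Σf(m − x̄)² = Σfm² − (Σfm)²/n = 800875 − 10285²/139 = 39858.9928
Population variance = 39858.9928 / 139 = 286.7553
Standard deviation = √286.7553 = 16.9339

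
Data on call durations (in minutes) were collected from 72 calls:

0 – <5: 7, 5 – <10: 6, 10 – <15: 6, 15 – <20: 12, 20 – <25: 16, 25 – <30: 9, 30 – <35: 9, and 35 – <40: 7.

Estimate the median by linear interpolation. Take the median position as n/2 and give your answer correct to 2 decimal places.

21.56

Cumulative frequencies: 7, 13, 19, 31, 47, 56, 65, 72
n = 72; position = n/2 = 36.
This falls in the class 20 – <25: L = 20, F = 31, f = 16, h = 5.
Median ≈ 20 + ((36 − 31) / 16) × 5 = 21.5625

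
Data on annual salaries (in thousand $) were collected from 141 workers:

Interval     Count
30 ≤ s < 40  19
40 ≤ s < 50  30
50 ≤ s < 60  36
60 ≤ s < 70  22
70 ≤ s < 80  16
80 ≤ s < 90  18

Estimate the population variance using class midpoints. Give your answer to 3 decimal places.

243.016

Midpoints: 35, 45, 55, 65, 75, 85
n = 141, Σfm = 8155, mean = 57.8369
Σfm² = 505925
Σf(m − x̄)² = Σfm² − (Σfm)²/n = 505925 − 8155²/141 = 34265.2482
Population variance = 34265.2482 / 141 = 243.0159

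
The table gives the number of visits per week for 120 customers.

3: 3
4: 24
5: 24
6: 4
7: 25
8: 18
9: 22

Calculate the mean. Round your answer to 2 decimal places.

6.38

Values: 3, 4, 5, 6, 7, 8, 9
Σfx = 3×3 + 24×4 + 24×5 + 4×6 + 25×7 + 18×8 + 22×9 = 766
n = Σf = 120
Mean = 766 / 120 = 6.3833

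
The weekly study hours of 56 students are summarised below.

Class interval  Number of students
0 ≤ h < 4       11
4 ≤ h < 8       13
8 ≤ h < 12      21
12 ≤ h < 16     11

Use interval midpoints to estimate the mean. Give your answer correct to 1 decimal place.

8.3

Midpoints: 2, 6, 10, 14
Σfm = 11×2 + 13×6 + 21×10 + 11×14 = 464
n = Σf = 56
Mean = 464 / 56 = 8.2857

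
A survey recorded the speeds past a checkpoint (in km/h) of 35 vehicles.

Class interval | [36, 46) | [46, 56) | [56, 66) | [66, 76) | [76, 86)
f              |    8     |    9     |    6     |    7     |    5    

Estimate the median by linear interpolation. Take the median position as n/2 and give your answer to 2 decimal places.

Cumulative frequencies: 8, 17, 23, 30, 35
n = 35; position = n/2 = 17.5.
This falls in the class [56, 66): L = 56, F = 17, f = 6, h = 10.
Median ≈ 56 + ((17.5 − 17) / 6) × 10 = 56.8333

56.83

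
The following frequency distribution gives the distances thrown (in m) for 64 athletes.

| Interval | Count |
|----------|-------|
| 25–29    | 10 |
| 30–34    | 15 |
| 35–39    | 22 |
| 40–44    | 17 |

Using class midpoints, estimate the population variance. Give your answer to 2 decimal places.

Midpoints: 27, 32, 37, 42
n = 64, Σfm = 2278, mean = 35.5938
Σfm² = 82756
Σf(m − x̄)² = Σfm² − (Σfm)²/n = 82756 − 2278²/64 = 1673.4375
Population variance = 1673.4375 / 64 = 26.1475

26.15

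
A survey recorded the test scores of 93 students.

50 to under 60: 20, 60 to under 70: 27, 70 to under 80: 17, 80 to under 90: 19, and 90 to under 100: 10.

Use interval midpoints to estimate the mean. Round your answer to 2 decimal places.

Midpoints: 55, 65, 75, 85, 95
Σfm = 20×55 + 27×65 + 17×75 + 19×85 + 10×95 = 6695
n = Σf = 93
Mean = 6695 / 93 = 71.9892

71.99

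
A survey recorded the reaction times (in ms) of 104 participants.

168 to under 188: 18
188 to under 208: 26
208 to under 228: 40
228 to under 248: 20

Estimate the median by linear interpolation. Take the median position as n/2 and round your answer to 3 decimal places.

Cumulative frequencies: 18, 44, 84, 104
n = 104; position = n/2 = 52.
This falls in the class 208 to under 228: L = 208, F = 44, f = 40, h = 20.
Median ≈ 208 + ((52 − 44) / 40) × 20 = 212.0000

212.000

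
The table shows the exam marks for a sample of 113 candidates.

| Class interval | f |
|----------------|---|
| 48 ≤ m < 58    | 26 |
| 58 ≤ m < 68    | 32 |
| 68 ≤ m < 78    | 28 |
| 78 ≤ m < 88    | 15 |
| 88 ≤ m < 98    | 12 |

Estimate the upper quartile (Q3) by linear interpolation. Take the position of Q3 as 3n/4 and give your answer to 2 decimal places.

Cumulative frequencies: 26, 58, 86, 101, 113
n = 113; position = 3n/4 = 84.75.
This falls in the class 68 ≤ m < 78: L = 68, F = 58, f = 28, h = 10.
Upper quartile ≈ 68 + ((84.75 − 58) / 28) × 10 = 77.5536

77.55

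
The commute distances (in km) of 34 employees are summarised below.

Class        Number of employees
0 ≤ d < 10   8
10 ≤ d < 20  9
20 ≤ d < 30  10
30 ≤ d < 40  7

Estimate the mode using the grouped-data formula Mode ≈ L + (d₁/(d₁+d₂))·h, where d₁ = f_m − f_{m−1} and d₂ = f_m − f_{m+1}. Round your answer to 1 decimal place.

22.5

Modal class: 20 ≤ d < 30 (highest frequency 10).
d₁ = 10 − 9 = 1, d₂ = 10 − 7 = 3
Mode ≈ 20 + (1/(1+3)) × 10 = 20 + 2.5000 = 22.5000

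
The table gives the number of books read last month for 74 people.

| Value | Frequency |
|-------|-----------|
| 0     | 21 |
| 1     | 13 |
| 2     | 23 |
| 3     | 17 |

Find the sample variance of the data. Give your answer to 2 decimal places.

1.29

Values: 0, 1, 2, 3
n = 74, Σfx = 110, mean = 1.4865
Σfx² = 258
Σf(x − x̄)² = Σfx² − (Σfx)²/n = 258 − 110²/74 = 94.4865
Sample variance = 94.4865 / 73 = 1.2943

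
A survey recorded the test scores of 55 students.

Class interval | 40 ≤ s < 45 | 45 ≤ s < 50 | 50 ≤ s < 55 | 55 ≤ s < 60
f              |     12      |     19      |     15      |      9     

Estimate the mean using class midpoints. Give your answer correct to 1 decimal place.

Midpoints: 42.5, 47.5, 52.5, 57.5
Σfm = 12×42.5 + 19×47.5 + 15×52.5 + 9×57.5 = 2717.5
n = Σf = 55
Mean = 2717.5 / 55 = 49.4091

49.4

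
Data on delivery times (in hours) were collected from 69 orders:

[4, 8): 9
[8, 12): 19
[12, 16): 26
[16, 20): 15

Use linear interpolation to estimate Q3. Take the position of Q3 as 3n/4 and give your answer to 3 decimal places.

Cumulative frequencies: 9, 28, 54, 69
n = 69; position = 3n/4 = 51.75.
This falls in the class [12, 16): L = 12, F = 28, f = 26, h = 4.
Upper quartile ≈ 12 + ((51.75 − 28) / 26) × 4 = 15.6538

15.654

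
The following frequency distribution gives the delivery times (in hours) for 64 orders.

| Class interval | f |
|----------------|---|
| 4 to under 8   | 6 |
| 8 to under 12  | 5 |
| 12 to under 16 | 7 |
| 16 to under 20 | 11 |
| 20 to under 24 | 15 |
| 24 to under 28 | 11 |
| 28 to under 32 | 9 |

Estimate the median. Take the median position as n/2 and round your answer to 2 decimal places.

20.80

Cumulative frequencies: 6, 11, 18, 29, 44, 55, 64
n = 64; position = n/2 = 32.
This falls in the class 20 to under 24: L = 20, F = 29, f = 15, h = 4.
Median ≈ 20 + ((32 − 29) / 15) × 4 = 20.8000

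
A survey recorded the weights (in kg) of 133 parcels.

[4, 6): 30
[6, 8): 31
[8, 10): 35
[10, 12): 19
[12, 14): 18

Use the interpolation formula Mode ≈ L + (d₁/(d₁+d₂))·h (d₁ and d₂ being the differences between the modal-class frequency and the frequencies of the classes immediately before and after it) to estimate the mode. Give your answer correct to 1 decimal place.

Modal class: [8, 10) (highest frequency 35).
d₁ = 35 − 31 = 4, d₂ = 35 − 19 = 16
Mode ≈ 8 + (4/(4+16)) × 2 = 8 + 0.4000 = 8.4000

8.4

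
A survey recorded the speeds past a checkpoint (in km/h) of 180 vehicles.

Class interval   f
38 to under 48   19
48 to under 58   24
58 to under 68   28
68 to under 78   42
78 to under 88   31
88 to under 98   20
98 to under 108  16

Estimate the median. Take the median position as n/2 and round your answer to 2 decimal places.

72.52

Cumulative frequencies: 19, 43, 71, 113, 144, 164, 180
n = 180; position = n/2 = 90.
This falls in the class 68 to under 78: L = 68, F = 71, f = 42, h = 10.
Median ≈ 68 + ((90 − 71) / 42) × 10 = 72.5238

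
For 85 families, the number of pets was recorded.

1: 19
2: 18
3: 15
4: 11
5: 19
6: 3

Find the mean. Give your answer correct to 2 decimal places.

3.02

Values: 1, 2, 3, 4, 5, 6
Σfx = 19×1 + 18×2 + 15×3 + 11×4 + 19×5 + 3×6 = 257
n = Σf = 85
Mean = 257 / 85 = 3.0235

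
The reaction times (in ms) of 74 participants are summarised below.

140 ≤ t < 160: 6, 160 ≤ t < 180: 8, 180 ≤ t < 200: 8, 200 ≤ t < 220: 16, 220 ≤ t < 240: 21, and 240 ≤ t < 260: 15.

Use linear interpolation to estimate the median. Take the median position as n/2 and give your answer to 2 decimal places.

218.75

Cumulative frequencies: 6, 14, 22, 38, 59, 74
n = 74; position = n/2 = 37.
This falls in the class 200 ≤ t < 220: L = 200, F = 22, f = 16, h = 20.
Median ≈ 200 + ((37 − 22) / 16) × 20 = 218.7500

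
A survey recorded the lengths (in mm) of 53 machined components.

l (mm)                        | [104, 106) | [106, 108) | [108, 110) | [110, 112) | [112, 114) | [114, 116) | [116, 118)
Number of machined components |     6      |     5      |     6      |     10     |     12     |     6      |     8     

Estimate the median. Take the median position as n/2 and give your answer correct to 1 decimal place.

111.9

Cumulative frequencies: 6, 11, 17, 27, 39, 45, 53
n = 53; position = n/2 = 26.5.
This falls in the class [110, 112): L = 110, F = 17, f = 10, h = 2.
Median ≈ 110 + ((26.5 − 17) / 10) × 2 = 111.9000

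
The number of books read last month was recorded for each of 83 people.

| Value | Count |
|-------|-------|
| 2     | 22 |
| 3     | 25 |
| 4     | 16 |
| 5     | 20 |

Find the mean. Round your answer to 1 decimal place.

3.4

Values: 2, 3, 4, 5
Σfx = 22×2 + 25×3 + 16×4 + 20×5 = 283
n = Σf = 83
Mean = 283 / 83 = 3.4096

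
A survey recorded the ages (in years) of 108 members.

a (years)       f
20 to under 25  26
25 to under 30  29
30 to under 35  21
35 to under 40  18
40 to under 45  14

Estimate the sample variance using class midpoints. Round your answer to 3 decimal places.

45.714

Midpoints: 22.5, 27.5, 32.5, 37.5, 42.5
n = 108, Σfm = 3335, mean = 30.8796
Σfm² = 107875
Σf(m − x̄)² = Σfm² − (Σfm)²/n = 107875 − 3335²/108 = 4891.4352
Sample variance = 4891.4352 / 107 = 45.7143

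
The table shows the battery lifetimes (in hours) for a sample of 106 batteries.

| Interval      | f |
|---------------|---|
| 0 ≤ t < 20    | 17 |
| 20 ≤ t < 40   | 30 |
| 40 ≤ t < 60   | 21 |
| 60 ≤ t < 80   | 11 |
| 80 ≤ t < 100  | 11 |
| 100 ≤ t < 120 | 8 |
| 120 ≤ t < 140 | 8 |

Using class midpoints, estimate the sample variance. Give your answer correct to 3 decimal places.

1322.300

Midpoints: 10, 30, 50, 70, 90, 110, 130
n = 106, Σfm = 5800, mean = 54.7170
Σfm² = 456200
Σf(m − x̄)² = Σfm² − (Σfm)²/n = 456200 − 5800²/106 = 138841.5094
Sample variance = 138841.5094 / 105 = 1322.3001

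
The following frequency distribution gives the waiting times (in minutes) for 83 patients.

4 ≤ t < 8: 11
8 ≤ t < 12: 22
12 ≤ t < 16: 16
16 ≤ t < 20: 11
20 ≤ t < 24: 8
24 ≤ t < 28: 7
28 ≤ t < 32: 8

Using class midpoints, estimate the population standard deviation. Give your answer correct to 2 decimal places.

7.40

Midpoints: 6, 10, 14, 18, 22, 26, 30
n = 83, Σfm = 1306, mean = 15.7349
Σfm² = 25100
Σf(m − x̄)² = Σfm² − (Σfm)²/n = 25100 − 1306²/83 = 4550.1687
Population variance = 4550.1687 / 83 = 54.8213
Standard deviation = √54.8213 = 7.4041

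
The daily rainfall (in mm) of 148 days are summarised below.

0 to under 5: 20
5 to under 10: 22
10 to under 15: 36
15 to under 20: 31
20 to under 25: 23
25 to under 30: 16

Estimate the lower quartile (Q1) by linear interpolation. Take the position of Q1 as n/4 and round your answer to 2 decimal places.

8.86

Cumulative frequencies: 20, 42, 78, 109, 132, 148
n = 148; position = n/4 = 37.
This falls in the class 5 to under 10: L = 5, F = 20, f = 22, h = 5.
Lower quartile ≈ 5 + ((37 − 20) / 22) × 5 = 8.8636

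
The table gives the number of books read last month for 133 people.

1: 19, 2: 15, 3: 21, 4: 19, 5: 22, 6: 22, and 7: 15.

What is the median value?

Cumulative frequencies: 19, 34, 55, 74, 96, 118, 133
n = 133, so the median is the value in position (n+1)/2 = 67.
Position 67 falls at value 4.

4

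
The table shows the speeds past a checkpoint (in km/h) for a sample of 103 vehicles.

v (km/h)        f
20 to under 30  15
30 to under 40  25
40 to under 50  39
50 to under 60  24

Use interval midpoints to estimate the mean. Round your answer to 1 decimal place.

42.0

Midpoints: 25, 35, 45, 55
Σfm = 15×25 + 25×35 + 39×45 + 24×55 = 4325
n = Σf = 103
Mean = 4325 / 103 = 41.9903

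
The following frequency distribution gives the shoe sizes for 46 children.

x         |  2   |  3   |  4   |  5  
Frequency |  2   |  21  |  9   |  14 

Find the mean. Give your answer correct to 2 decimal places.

3.76

Values: 2, 3, 4, 5
Σfx = 2×2 + 21×3 + 9×4 + 14×5 = 173
n = Σf = 46
Mean = 173 / 46 = 3.7609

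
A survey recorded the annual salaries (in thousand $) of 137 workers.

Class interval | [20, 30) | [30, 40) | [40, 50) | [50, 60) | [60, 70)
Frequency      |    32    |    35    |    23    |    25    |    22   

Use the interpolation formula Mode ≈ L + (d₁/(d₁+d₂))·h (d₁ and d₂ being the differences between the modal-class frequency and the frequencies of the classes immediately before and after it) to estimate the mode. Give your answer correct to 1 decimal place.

32.0

Modal class: [30, 40) (highest frequency 35).
d₁ = 35 − 32 = 3, d₂ = 35 − 23 = 12
Mode ≈ 30 + (3/(3+12)) × 10 = 30 + 2.0000 = 32.0000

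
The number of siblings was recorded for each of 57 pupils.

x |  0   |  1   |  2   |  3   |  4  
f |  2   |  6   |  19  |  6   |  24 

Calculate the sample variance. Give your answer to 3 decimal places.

1.465

Values: 0, 1, 2, 3, 4
n = 57, Σfx = 158, mean = 2.7719
Σfx² = 520
Σf(x − x̄)² = Σfx² − (Σfx)²/n = 520 − 158²/57 = 82.0351
Sample variance = 82.0351 / 56 = 1.4649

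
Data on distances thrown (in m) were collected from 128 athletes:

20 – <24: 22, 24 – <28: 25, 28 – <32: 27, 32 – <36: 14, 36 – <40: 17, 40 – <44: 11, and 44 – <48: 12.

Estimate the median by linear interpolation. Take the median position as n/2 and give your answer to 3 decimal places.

30.519

Cumulative frequencies: 22, 47, 74, 88, 105, 116, 128
n = 128; position = n/2 = 64.
This falls in the class 28 – <32: L = 28, F = 47, f = 27, h = 4.
Median ≈ 28 + ((64 − 47) / 27) × 4 = 30.5185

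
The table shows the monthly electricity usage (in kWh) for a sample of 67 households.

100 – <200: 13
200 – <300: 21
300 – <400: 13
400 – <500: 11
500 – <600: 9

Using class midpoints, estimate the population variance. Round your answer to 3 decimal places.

17188.683

Midpoints: 150, 250, 350, 450, 550
n = 67, Σfm = 21650, mean = 323.1343
Σfm² = 8147500
Σf(m − x̄)² = Σfm² − (Σfm)²/n = 8147500 − 21650²/67 = 1151641.7910
Population variance = 1151641.7910 / 67 = 17188.6834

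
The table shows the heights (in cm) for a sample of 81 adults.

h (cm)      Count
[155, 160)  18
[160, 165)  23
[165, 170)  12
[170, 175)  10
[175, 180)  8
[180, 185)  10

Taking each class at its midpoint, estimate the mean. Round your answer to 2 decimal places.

167.31

Midpoints: 157.5, 162.5, 167.5, 172.5, 177.5, 182.5
Σfm = 18×157.5 + 23×162.5 + 12×167.5 + 10×172.5 + 8×177.5 + 10×182.5 = 13552.5
n = Σf = 81
Mean = 13552.5 / 81 = 167.3148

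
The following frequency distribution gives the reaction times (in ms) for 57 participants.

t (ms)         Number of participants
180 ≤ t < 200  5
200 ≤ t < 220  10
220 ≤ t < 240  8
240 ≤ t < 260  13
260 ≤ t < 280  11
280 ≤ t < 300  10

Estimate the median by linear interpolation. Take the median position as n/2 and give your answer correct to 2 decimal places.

Cumulative frequencies: 5, 15, 23, 36, 47, 57
n = 57; position = n/2 = 28.5.
This falls in the class 240 ≤ t < 260: L = 240, F = 23, f = 13, h = 20.
Median ≈ 240 + ((28.5 − 23) / 13) × 20 = 248.4615

248.46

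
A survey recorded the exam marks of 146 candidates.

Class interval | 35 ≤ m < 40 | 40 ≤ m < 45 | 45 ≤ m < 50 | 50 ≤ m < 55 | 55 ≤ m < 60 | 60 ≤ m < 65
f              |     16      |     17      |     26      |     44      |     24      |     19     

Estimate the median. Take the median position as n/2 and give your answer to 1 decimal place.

51.6

Cumulative frequencies: 16, 33, 59, 103, 127, 146
n = 146; position = n/2 = 73.
This falls in the class 50 ≤ m < 55: L = 50, F = 59, f = 44, h = 5.
Median ≈ 50 + ((73 − 59) / 44) × 5 = 51.5909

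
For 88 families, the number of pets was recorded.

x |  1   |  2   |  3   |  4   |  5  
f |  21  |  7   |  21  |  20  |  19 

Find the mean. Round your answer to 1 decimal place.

Values: 1, 2, 3, 4, 5
Σfx = 21×1 + 7×2 + 21×3 + 20×4 + 19×5 = 273
n = Σf = 88
Mean = 273 / 88 = 3.1023

3.1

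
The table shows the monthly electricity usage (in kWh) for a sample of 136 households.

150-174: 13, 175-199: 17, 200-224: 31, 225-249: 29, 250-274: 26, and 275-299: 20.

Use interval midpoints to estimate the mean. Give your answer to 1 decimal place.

Midpoints: 162, 187, 212, 237, 262, 287
Σfm = 13×162 + 17×187 + 31×212 + 29×237 + 26×262 + 20×287 = 31282
n = Σf = 136
Mean = 31282 / 136 = 230.0147

230.0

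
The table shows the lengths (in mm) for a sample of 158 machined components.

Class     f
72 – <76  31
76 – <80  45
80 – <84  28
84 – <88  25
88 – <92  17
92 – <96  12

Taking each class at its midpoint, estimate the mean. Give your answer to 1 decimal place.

Midpoints: 74, 78, 82, 86, 90, 94
Σfm = 31×74 + 45×78 + 28×82 + 25×86 + 17×90 + 12×94 = 12908
n = Σf = 158
Mean = 12908 / 158 = 81.6962

81.7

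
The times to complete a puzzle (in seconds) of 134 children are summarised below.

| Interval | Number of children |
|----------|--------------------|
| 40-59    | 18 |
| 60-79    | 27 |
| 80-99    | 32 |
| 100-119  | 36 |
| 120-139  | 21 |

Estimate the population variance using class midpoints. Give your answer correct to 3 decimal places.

Midpoints: 49.5, 69.5, 89.5, 109.5, 129.5
n = 134, Σfm = 12293, mean = 91.7388
Σfm² = 1214673.5
Σf(m − x̄)² = Σfm² − (Σfm)²/n = 1214673.5 − 12293²/134 = 86928.3582
Population variance = 86928.3582 / 134 = 648.7191

648.719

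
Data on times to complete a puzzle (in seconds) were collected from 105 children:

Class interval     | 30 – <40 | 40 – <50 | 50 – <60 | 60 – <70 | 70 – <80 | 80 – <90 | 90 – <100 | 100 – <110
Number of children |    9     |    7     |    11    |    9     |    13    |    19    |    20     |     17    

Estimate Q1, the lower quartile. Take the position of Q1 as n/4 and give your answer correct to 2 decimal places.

Cumulative frequencies: 9, 16, 27, 36, 49, 68, 88, 105
n = 105; position = n/4 = 26.25.
This falls in the class 50 – <60: L = 50, F = 16, f = 11, h = 10.
Lower quartile ≈ 50 + ((26.25 − 16) / 11) × 10 = 59.3182

59.32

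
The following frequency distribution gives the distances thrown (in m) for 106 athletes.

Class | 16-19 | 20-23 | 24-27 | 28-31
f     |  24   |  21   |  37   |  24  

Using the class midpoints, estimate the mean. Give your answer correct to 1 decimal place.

23.8

Midpoints: 17.5, 21.5, 25.5, 29.5
Σfm = 24×17.5 + 21×21.5 + 37×25.5 + 24×29.5 = 2523
n = Σf = 106
Mean = 2523 / 106 = 23.8019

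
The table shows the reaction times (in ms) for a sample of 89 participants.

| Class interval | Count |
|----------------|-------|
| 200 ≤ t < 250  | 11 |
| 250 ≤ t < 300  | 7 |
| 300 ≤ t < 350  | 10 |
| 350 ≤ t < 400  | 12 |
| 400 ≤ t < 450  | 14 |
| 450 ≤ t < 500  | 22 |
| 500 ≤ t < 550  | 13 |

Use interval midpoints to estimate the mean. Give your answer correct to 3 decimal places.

Midpoints: 225, 275, 325, 375, 425, 475, 525
Σfm = 11×225 + 7×275 + 10×325 + 12×375 + 14×425 + 22×475 + 13×525 = 35375
n = Σf = 89
Mean = 35375 / 89 = 397.4719

397.472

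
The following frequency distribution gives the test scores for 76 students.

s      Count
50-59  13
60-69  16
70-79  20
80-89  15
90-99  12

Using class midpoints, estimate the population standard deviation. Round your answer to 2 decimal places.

Midpoints: 54.5, 64.5, 74.5, 84.5, 94.5
n = 76, Σfm = 5632, mean = 74.1053
Σfm² = 430449
Σf(m − x̄)² = Σfm² − (Σfm)²/n = 430449 − 5632²/76 = 13088.1579
Population variance = 13088.1579 / 76 = 172.2126
Standard deviation = √172.2126 = 13.1230

13.12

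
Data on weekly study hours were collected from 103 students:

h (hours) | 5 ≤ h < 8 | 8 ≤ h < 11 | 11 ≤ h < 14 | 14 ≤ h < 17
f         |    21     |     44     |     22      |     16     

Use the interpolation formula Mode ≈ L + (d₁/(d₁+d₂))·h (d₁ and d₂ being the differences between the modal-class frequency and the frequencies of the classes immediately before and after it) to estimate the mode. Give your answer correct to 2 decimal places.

9.53

Modal class: 8 ≤ h < 11 (highest frequency 44).
d₁ = 44 − 21 = 23, d₂ = 44 − 22 = 22
Mode ≈ 8 + (23/(23+22)) × 3 = 8 + 1.5333 = 9.5333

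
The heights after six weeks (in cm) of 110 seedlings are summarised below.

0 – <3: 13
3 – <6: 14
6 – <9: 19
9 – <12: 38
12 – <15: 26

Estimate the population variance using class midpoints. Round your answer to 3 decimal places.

Midpoints: 1.5, 4.5, 7.5, 10.5, 13.5
n = 110, Σfm = 975, mean = 8.8636
Σfm² = 10309.5
Σf(m − x̄)² = Σfm² − (Σfm)²/n = 10309.5 − 975²/110 = 1667.4545
Population variance = 1667.4545 / 110 = 15.1587

15.159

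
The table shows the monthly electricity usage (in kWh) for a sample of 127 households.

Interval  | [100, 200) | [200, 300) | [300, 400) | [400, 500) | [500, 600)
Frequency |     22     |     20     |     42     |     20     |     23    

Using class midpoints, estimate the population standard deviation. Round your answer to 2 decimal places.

131.61

Midpoints: 150, 250, 350, 450, 550
n = 127, Σfm = 44650, mean = 351.5748
Σfm² = 17897500
Σf(m − x̄)² = Σfm² − (Σfm)²/n = 17897500 − 44650²/127 = 2199685.0394
Population variance = 2199685.0394 / 127 = 17320.3546
Standard deviation = √17320.3546 = 131.6068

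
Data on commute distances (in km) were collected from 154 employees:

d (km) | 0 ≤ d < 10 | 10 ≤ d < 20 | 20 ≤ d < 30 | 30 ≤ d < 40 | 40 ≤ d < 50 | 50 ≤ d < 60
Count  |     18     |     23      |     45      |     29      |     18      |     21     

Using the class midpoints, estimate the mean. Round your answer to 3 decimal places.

Midpoints: 5, 15, 25, 35, 45, 55
Σfm = 18×5 + 23×15 + 45×25 + 29×35 + 18×45 + 21×55 = 4540
n = Σf = 154
Mean = 4540 / 154 = 29.4805

29.481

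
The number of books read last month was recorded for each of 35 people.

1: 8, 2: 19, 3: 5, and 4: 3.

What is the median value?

2

Cumulative frequencies: 8, 27, 32, 35
n = 35, so the median is the value in position (n+1)/2 = 18.
Position 18 falls at value 2.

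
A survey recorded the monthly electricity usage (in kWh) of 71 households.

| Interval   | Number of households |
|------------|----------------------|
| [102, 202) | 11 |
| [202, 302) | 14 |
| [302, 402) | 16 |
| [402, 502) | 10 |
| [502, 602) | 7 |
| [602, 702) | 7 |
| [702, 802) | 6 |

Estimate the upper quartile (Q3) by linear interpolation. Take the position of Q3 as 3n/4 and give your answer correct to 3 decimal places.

Cumulative frequencies: 11, 25, 41, 51, 58, 65, 71
n = 71; position = 3n/4 = 53.25.
This falls in the class [502, 602): L = 502, F = 51, f = 7, h = 100.
Upper quartile ≈ 502 + ((53.25 − 51) / 7) × 100 = 534.1429

534.143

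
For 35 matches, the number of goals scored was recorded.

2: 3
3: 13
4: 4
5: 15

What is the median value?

4

Cumulative frequencies: 3, 16, 20, 35
n = 35, so the median is the value in position (n+1)/2 = 18.
Position 18 falls at value 4.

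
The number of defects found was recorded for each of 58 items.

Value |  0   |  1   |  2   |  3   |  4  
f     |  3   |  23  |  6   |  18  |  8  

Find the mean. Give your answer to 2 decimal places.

2.09

Values: 0, 1, 2, 3, 4
Σfx = 3×0 + 23×1 + 6×2 + 18×3 + 8×4 = 121
n = Σf = 58
Mean = 121 / 58 = 2.0862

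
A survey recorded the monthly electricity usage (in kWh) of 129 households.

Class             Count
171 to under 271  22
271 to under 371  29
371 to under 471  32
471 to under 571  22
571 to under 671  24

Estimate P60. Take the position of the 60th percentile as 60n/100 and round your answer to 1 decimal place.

Cumulative frequencies: 22, 51, 83, 105, 129
n = 129; position = 60n/100 = 77.4.
This falls in the class 371 to under 471: L = 371, F = 51, f = 32, h = 100.
60th percentile ≈ 371 + ((77.4 − 51) / 32) × 100 = 453.5000

453.5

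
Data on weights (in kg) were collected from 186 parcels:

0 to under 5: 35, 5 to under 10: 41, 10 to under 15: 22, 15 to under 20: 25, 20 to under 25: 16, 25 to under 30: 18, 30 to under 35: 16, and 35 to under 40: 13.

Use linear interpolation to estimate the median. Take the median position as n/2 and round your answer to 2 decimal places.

13.86

Cumulative frequencies: 35, 76, 98, 123, 139, 157, 173, 186
n = 186; position = n/2 = 93.
This falls in the class 10 to under 15: L = 10, F = 76, f = 22, h = 5.
Median ≈ 10 + ((93 − 76) / 22) × 5 = 13.8636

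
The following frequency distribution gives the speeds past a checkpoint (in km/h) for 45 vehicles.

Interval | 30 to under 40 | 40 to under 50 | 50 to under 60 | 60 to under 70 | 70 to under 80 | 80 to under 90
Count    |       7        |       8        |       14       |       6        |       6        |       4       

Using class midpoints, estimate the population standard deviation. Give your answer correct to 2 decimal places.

Midpoints: 35, 45, 55, 65, 75, 85
n = 45, Σfm = 2555, mean = 56.7778
Σfm² = 155125
Σf(m − x̄)² = Σfm² − (Σfm)²/n = 155125 − 2555²/45 = 10057.7778
Population variance = 10057.7778 / 45 = 223.5062
Standard deviation = √223.5062 = 14.9501

14.95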